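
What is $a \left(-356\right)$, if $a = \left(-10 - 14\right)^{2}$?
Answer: $-205056$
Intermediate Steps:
$a = 576$ ($a = \left(-24\right)^{2} = 576$)
$a \left(-356\right) = 576 \left(-356\right) = -205056$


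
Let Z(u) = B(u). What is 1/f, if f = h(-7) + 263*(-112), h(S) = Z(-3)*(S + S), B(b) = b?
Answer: -1/29414 ≈ -3.3997e-5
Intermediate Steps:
Z(u) = u
h(S) = -6*S (h(S) = -3*(S + S) = -6*S)
f = -29414 (f = -6*(-7) + 263*(-112) = 42 - 29456 = -29414)
1/f = 1/(-29414) = -1/29414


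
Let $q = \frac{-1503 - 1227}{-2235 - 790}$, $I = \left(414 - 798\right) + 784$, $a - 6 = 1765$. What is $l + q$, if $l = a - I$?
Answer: $\frac{830001}{605} \approx 1371.9$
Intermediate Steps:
$a = 1771$ ($a = 6 + 1765 = 1771$)
$I = 400$ ($I = -384 + 784 = 400$)
$l = 1371$ ($l = 1771 - 400 = 1371$)
$q = \frac{546}{605}$ ($q = - \frac{2730}{-3025} = \left(-2730\right) \left(- \frac{1}{3025}\right) = \frac{546}{605} \approx 0.90248$)
$l + q = 1371 + \frac{546}{605} = \frac{830001}{605}$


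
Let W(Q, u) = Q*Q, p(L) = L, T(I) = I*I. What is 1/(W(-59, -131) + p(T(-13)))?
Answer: 1/3650 ≈ 0.00027397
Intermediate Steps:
T(I) = I**2
W(Q, u) = Q**2
1/(W(-59, -131) + p(T(-13))) = 1/((-59)**2 + (-13)**2) = 1/(3481 + 169) = 1/3650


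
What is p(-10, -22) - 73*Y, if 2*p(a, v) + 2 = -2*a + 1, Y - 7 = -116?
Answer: 15933/2 ≈ 7966.5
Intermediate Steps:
Y = -109 (Y = 7 - 116 = -109)
p(a, v) = -½ - a (p(a, v) = -1 + (-2*a + 1)/2 = -1 + (1 - 2*a)/2 = -1 + (½ - a) = -½ - a)
p(-10, -22) - 73*Y = (-½ - 1*(-10)) - 73*(-109) = (-½ + 10) + 7957 = 19/2 + 7957 = 15933/2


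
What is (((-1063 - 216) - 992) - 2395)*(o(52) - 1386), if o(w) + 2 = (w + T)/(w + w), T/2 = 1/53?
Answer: 8921273017/1378 ≈ 6.4741e+6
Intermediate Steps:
T = 2/53 (T = 2*(1/53) = 2/53 ≈ 0.037736)
o(w) = -2 + (2/53 + w)/(2*w) (o(w) = -2 + (w + 2/53)/(w + w) = -2 + (2/53 + w)/((2*w)) = -2 + (2/53 + w)*(1/(2*w)) = -2 + (2/53 + w)/(2*w))
(((-1063 - 216) - 992) - 2395)*(o(52) - 1386) = (((-1063 - 216) - 992) - 2395)*((1/106)*(2 - 159*52)/52 - 1386) = ((-1279 - 992) - 2395)*((1/106)*(1/52)*(2 - 8268) - 1386) = (-2271 - 2395)*((1/106)*(1/52)*(-8266) - 1386) = -4666*(-4133/2756 - 1386) = -4666*(-3823949/2756) = 8921273017/1378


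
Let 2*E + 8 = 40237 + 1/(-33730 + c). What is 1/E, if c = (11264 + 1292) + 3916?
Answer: 34516/694272081 ≈ 4.9715e-5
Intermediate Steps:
c = 16472 (c = 12556 + 3916 = 16472)
E = 694272081/34516 (E = -4 + (40237 + 1/(-33730 + 16472))/2 = -4 + (40237 + 1/(-17258))/2 = -4 + (40237 - 1/17258)/2 = -4 + (1/2)*(694410145/17258) = -4 + 694410145/34516 = 694272081/34516 ≈ 20115.)
1/E = 1/(694272081/34516) = 34516/694272081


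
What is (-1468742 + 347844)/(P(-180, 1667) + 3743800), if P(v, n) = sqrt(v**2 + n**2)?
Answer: -4196417932400/14016035628711 + 1120898*sqrt(2811289)/14016035628711 ≈ -0.29927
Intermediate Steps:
P(v, n) = sqrt(n**2 + v**2)
(-1468742 + 347844)/(P(-180, 1667) + 3743800) = (-1468742 + 347844)/(sqrt(1667**2 + (-180)**2) + 3743800) = -1120898/(sqrt(2778889 + 32400) + 3743800) = -1120898/(sqrt(2811289) + 3743800) = -1120898/(3743800 + sqrt(2811289))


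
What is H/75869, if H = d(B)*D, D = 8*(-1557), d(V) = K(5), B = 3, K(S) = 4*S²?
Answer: -1245600/75869 ≈ -16.418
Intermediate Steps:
d(V) = 100 (d(V) = 4*5² = 4*25 = 100)
D = -12456
H = -1245600 (H = 100*(-12456) = -1245600)
H/75869 = -1245600/75869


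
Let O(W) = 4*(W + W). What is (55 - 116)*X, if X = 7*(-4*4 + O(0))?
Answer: 6832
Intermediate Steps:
O(W) = 8*W (O(W) = 4*(2*W) = 8*W)
X = -112 (X = 7*(-4*4 + 8*0) = 7*(-16 + 0) = 7*(-16) = -112)
(55 - 116)*X = (55 - 116)*(-112) = -61*(-112) = 6832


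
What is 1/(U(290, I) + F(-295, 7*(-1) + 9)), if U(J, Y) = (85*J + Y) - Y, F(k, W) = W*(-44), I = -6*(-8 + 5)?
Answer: 1/24562 ≈ 4.0713e-5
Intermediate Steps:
I = 18 (I = -6*(-3) = 18)
F(k, W) = -44*W
U(J, Y) = 85*J (U(J, Y) = (Y + 85*J) - Y = 85*J)
1/(U(290, I) + F(-295, 7*(-1) + 9)) = 1/(85*290 - 44*(7*(-1) + 9)) = 1/(24650 - 44*(-7 + 9)) = 1/(24650 - 44*2) = 1/(24650 - 88) = 1/24562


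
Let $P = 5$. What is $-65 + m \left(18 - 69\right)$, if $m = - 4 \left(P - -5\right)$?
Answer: $1975$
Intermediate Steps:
$m = -40$ ($m = - 4 \left(5 - -5\right) = - 4 \left(5 + 5\right) = \left(-4\right) 10 = -40$)
$-65 + m \left(18 - 69\right) = -65 - 40 \left(18 - 69\right) = -65 - -2040 = -65 + 2040 = 1975$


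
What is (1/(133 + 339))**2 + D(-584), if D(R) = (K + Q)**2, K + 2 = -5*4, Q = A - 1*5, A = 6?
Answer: 98247745/222784 ≈ 441.00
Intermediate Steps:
Q = 1 (Q = 6 - 1*5 = 6 - 5 = 1)
K = -22 (K = -2 - 5*4 = -2 - 20 = -22)
D(R) = 441 (D(R) = (-22 + 1)**2 = (-21)**2 = 441)
(1/(133 + 339))**2 + D(-584) = (1/(133 + 339))**2 + 441 = (1/472)**2 + 441 = 1/222784 + 441 = 98247745/222784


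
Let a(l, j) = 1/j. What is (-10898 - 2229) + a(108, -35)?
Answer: -459446/35 ≈ -13127.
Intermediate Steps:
(-10898 - 2229) + a(108, -35) = (-10898 - 2229) + 1/(-35) = -13127 - 1/35 = -459446/35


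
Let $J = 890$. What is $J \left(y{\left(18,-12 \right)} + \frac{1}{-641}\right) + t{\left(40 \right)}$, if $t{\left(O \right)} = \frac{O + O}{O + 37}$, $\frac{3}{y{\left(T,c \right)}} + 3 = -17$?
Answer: $- \frac{13212819}{98714} \approx -133.85$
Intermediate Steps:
$y{\left(T,c \right)} = - \frac{3}{20}$ ($y{\left(T,c \right)} = \frac{3}{-3 - 17} = \frac{3}{-20} = 3 \left(- \frac{1}{20}\right) = - \frac{3}{20}$)
$t{\left(O \right)} = \frac{2 O}{37 + O}$
$J \left(y{\left(18,-12 \right)} + \frac{1}{-641}\right) + t{\left(40 \right)} = 890 \left(- \frac{3}{20} + \frac{1}{-641}\right) + 2 \cdot 40 \frac{1}{37 + 40} = 890 \left(- \frac{3}{20} - \frac{1}{641}\right) + 2 \cdot 40 \cdot \frac{1}{77} = 890 \left(- \frac{1943}{12820}\right) + 2 \cdot 40 \cdot \frac{1}{77} = - \frac{172927}{1282} + \frac{80}{77} = - \frac{13212819}{98714}$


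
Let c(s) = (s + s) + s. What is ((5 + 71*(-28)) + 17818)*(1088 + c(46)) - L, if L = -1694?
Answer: 19415404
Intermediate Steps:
c(s) = 3*s (c(s) = 2*s + s = 3*s)
((5 + 71*(-28)) + 17818)*(1088 + c(46)) - L = ((5 + 71*(-28)) + 17818)*(1088 + 3*46) - 1*(-1694) = ((5 - 1988) + 17818)*(1088 + 138) + 1694 = (-1983 + 17818)*1226 + 1694 = 15835*1226 + 1694 = 19413710 + 1694 = 19415404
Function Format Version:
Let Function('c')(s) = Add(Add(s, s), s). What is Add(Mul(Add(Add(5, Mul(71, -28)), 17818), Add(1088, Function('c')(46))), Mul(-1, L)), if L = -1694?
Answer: 19415404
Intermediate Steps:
Function('c')(s) = Mul(3, s) (Function('c')(s) = Add(Mul(2, s), s) = Mul(3, s))
Add(Mul(Add(Add(5, Mul(71, -28)), 17818), Add(1088, Function('c')(46))), Mul(-1, L)) = Add(Mul(Add(Add(5, Mul(71, -28)), 17818), Add(1088, Mul(3, 46))), Mul(-1, -1694)) = Add(Mul(Add(Add(5, -1988), 17818), Add(1088, 138)), 1694) = Add(Mul(Add(-1983, 17818), 1226), 1694) = Add(Mul(15835, 1226), 1694) = Add(19413710, 1694) = 19415404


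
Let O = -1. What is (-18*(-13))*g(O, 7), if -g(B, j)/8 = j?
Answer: -13104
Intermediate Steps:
g(B, j) = -8*j
(-18*(-13))*g(O, 7) = (-18*(-13))*(-8*7) = 234*(-56) = -13104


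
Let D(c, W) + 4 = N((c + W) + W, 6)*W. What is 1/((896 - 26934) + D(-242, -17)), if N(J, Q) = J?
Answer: -1/21350 ≈ -4.6838e-5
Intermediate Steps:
D(c, W) = -4 + W*(c + 2*W) (D(c, W) = -4 + ((c + W) + W)*W = -4 + ((W + c) + W)*W = -4 + (c + 2*W)*W = -4 + W*(c + 2*W))
1/((896 - 26934) + D(-242, -17)) = 1/((896 - 26934) + (-4 - 17*(-242 + 2*(-17)))) = 1/(-26038 + (-4 - 17*(-242 - 34))) = 1/(-26038 + (-4 - 17*(-276))) = 1/(-26038 + (-4 + 4692)) = 1/(-26038 + 4688) = 1/(-21350) = -1/21350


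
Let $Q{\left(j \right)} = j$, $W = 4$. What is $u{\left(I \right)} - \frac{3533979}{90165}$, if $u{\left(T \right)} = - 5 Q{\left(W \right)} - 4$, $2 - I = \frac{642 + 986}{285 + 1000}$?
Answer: $- \frac{1899313}{30055} \approx -63.195$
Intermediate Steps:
$I = \frac{942}{1285}$ ($I = 2 - \frac{642 + 986}{285 + 1000} = 2 - \frac{1628}{1285} = \frac{942}{1285} \approx 0.73307$)
$u{\left(T \right)} = -24$ ($u{\left(T \right)} = \left(-5\right) 4 - 4 = -20 - 4 = -24$)
$u{\left(I \right)} - \frac{3533979}{90165} = -24 - \frac{3533979}{90165} = -24 - \frac{1177993}{30055} = - \frac{1899313}{30055}$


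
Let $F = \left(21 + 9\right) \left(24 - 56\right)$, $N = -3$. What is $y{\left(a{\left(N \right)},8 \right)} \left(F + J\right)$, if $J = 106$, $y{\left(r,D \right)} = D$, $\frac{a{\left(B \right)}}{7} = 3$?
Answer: $-6832$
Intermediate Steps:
$a{\left(B \right)} = 21$ ($a{\left(B \right)} = 7 \cdot 3 = 21$)
$F = -960$ ($F = 30 \left(-32\right) = -960$)
$y{\left(a{\left(N \right)},8 \right)} \left(F + J\right) = 8 \left(-960 + 106\right) = 8 \left(-854\right) = -6832$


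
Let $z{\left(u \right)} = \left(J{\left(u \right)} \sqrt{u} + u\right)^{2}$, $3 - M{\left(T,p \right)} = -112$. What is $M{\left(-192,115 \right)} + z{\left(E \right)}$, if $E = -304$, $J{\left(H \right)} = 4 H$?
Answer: $-449418893 + 2957312 i \sqrt{19} \approx -4.4942 \cdot 10^{8} + 1.2891 \cdot 10^{7} i$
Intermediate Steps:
$M{\left(T,p \right)} = 115$ ($M{\left(T,p \right)} = 3 - -112 = 3 + 112 = 115$)
$z{\left(u \right)} = \left(u + 4 u^{\frac{3}{2}}\right)^{2}$ ($z{\left(u \right)} = \left(4 u \sqrt{u} + u\right)^{2} = \left(4 u^{\frac{3}{2}} + u\right)^{2} = \left(u + 4 u^{\frac{3}{2}}\right)^{2}$)
$M{\left(-192,115 \right)} + z{\left(E \right)} = 115 + \left(-304 + 4 \left(-304\right)^{\frac{3}{2}}\right)^{2} = 115 + \left(-304 + 4 \left(- 1216 i \sqrt{19}\right)\right)^{2} = 115 + \left(-304 - 4864 i \sqrt{19}\right)^{2}$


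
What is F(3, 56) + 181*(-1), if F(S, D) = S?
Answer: -178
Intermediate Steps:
F(3, 56) + 181*(-1) = 3 + 181*(-1) = 3 - 181 = -178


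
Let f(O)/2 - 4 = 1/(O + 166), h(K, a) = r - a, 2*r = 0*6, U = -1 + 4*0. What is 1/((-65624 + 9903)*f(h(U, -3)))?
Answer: -169/75446234 ≈ -2.2400e-6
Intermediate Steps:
U = -1 (U = -1 + 0 = -1)
r = 0 (r = (0*6)/2 = (½)*0 = 0)
h(K, a) = -a (h(K, a) = 0 - a = -a)
f(O) = 8 + 2/(166 + O) (f(O) = 8 + 2/(O + 166) = 8 + 2/(166 + O))
1/((-65624 + 9903)*f(h(U, -3))) = 1/((-65624 + 9903)*((2*(665 + 4*(-1*(-3)))/(166 - 1*(-3))))) = 1/((-55721)*((2*(665 + 4*3)/(166 + 3)))) = -169/(2*(665 + 12))/55721 = -1/(55721*(2*(1/169)*677)) = -1/(55721*1354/169) = -1/55721*169/1354 = -169/75446234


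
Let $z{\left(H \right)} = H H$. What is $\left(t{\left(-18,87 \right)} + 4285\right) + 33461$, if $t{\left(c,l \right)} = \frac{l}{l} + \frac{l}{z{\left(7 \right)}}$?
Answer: $\frac{1849690}{49} \approx 37749.0$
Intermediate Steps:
$z{\left(H \right)} = H^{2}$
$t{\left(c,l \right)} = 1 + \frac{l}{49}$ ($t{\left(c,l \right)} = \frac{l}{l} + \frac{l}{7^{2}} = 1 + \frac{l}{49}$)
$\left(t{\left(-18,87 \right)} + 4285\right) + 33461 = \left(\left(1 + \frac{1}{49} \cdot 87\right) + 4285\right) + 33461 = \left(\left(1 + \frac{87}{49}\right) + 4285\right) + 33461 = \left(\frac{136}{49} + 4285\right) + 33461 = \frac{210101}{49} + 33461 = \frac{1849690}{49}$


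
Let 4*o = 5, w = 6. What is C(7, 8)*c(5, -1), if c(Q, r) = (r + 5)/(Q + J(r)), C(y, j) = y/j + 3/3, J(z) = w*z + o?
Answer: 30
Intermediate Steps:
o = 5/4 (o = (1/4)*5 = 5/4 ≈ 1.2500)
J(z) = 5/4 + 6*z (J(z) = 6*z + 5/4 = 5/4 + 6*z)
C(y, j) = 1 + y/j (C(y, j) = y/j + 3*(1/3) = y/j + 1 = 1 + y/j)
c(Q, r) = (5 + r)/(5/4 + Q + 6*r) (c(Q, r) = (r + 5)/(Q + (5/4 + 6*r)) = (5 + r)/(5/4 + Q + 6*r))
C(7, 8)*c(5, -1) = ((8 + 7)/8)*(4*(5 - 1)/(5 + 4*5 + 24*(-1))) = ((1/8)*15)*(4*4/(5 + 20 - 24)) = 15*(4*4/1)/8 = 15*(4*1*4)/8 = (15/8)*16 = 30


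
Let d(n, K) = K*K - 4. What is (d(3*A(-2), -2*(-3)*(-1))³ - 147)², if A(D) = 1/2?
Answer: 1064129641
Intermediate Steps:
A(D) = ½
d(n, K) = -4 + K² (d(n, K) = K² - 4 = -4 + K²)
(d(3*A(-2), -2*(-3)*(-1))³ - 147)² = ((-4 + (-2*(-3)*(-1))²)³ - 147)² = ((-4 + (6*(-1))²)³ - 147)² = ((-4 + (-6)²)³ - 147)² = ((-4 + 36)³ - 147)² = (32³ - 147)² = (32768 - 147)² = 32621² = 1064129641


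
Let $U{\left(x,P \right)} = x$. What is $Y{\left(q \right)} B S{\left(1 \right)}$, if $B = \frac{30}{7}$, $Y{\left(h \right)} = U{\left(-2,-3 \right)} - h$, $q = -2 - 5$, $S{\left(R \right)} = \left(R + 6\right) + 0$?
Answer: $150$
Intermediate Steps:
$S{\left(R \right)} = 6 + R$ ($S{\left(R \right)} = \left(6 + R\right) + 0 = 6 + R$)
$q = -7$ ($q = -2 - 5 = -7$)
$Y{\left(h \right)} = -2 - h$
$B = \frac{30}{7}$ ($B = 30 \cdot \frac{1}{7} = \frac{30}{7} \approx 4.2857$)
$Y{\left(q \right)} B S{\left(1 \right)} = \left(-2 - -7\right) \frac{30}{7} \left(6 + 1\right) = \left(-2 + 7\right) \frac{30}{7} \cdot 7 = 5 \cdot \frac{30}{7} \cdot 7 = \frac{150}{7} \cdot 7 = 150$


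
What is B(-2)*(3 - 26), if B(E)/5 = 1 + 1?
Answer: -230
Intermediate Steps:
B(E) = 10 (B(E) = 5*(1 + 1) = 5*2 = 10)
B(-2)*(3 - 26) = 10*(3 - 26) = 10*(-23) = -230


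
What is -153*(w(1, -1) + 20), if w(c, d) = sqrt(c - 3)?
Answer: -3060 - 153*I*sqrt(2) ≈ -3060.0 - 216.37*I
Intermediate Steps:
w(c, d) = sqrt(-3 + c)
-153*(w(1, -1) + 20) = -153*(sqrt(-3 + 1) + 20) = -153*(sqrt(-2) + 20) = -153*(I*sqrt(2) + 20) = -153*(20 + I*sqrt(2)) = -3060 - 153*I*sqrt(2)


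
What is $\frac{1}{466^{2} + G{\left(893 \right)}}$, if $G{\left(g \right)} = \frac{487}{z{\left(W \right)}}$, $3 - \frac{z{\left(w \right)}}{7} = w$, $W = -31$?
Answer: $\frac{238}{51683615} \approx 4.6049 \cdot 10^{-6}$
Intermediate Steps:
$z{\left(w \right)} = 21 - 7 w$
$G{\left(g \right)} = \frac{487}{238}$ ($G{\left(g \right)} = \frac{487}{21 - -217} = \frac{487}{21 + 217} = \frac{487}{238}$)
$\frac{1}{466^{2} + G{\left(893 \right)}} = \frac{1}{466^{2} + \frac{487}{238}} = \frac{1}{217156 + \frac{487}{238}} = \frac{1}{\frac{51683615}{238}} = \frac{238}{51683615}$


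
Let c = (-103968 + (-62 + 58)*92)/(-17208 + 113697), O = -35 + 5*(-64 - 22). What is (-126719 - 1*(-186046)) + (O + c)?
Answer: 5679431182/96489 ≈ 58861.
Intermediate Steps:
O = -465 (O = -35 + 5*(-86) = -35 - 430 = -465)
c = -104336/96489 (c = (-103968 - 4*92)/96489 = (-103968 - 368)*(1/96489) = -104336*1/96489 = -104336/96489 ≈ -1.0813)
(-126719 - 1*(-186046)) + (O + c) = (-126719 - 1*(-186046)) + (-465 - 104336/96489) = (-126719 + 186046) - 44971721/96489 = 59327 - 44971721/96489 = 5679431182/96489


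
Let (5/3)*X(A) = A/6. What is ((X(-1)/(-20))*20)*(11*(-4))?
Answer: -22/5 ≈ -4.4000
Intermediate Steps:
X(A) = A/10 (X(A) = 3*(A/6)/5 = A/10)
((X(-1)/(-20))*20)*(11*(-4)) = ((((⅒)*(-1))/(-20))*20)*(11*(-4)) = (-1/20*(-⅒)*20)*(-44) = ((1/200)*20)*(-44) = (⅒)*(-44) = -22/5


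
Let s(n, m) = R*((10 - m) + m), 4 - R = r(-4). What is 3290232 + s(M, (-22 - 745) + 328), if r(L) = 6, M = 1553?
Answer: 3290212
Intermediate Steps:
R = -2 (R = 4 - 1*6 = 4 - 6 = -2)
s(n, m) = -20 (s(n, m) = -2*((10 - m) + m) = -2*10 = -20)
3290232 + s(M, (-22 - 745) + 328) = 3290232 - 20 = 3290212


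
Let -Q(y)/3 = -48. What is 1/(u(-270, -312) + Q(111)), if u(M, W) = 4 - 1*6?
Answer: 1/142 ≈ 0.0070423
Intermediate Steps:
u(M, W) = -2 (u(M, W) = 4 - 6 = -2)
Q(y) = 144 (Q(y) = -3*(-48) = 144)
1/(u(-270, -312) + Q(111)) = 1/(-2 + 144) = 1/142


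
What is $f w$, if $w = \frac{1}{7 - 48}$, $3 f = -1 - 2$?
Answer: $\frac{1}{41} \approx 0.02439$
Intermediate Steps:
$f = -1$ ($f = \frac{-1 - 2}{3} = \frac{1}{3} \left(-3\right) = -1$)
$w = - \frac{1}{41}$ ($w = \frac{1}{-41} = - \frac{1}{41} \approx -0.02439$)
$f w = \left(-1\right) \left(- \frac{1}{41}\right) = \frac{1}{41}$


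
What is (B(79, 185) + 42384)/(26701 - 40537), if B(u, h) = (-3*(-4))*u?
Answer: -3611/1153 ≈ -3.1318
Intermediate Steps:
B(u, h) = 12*u
(B(79, 185) + 42384)/(26701 - 40537) = (12*79 + 42384)/(26701 - 40537) = (948 + 42384)/(-13836) = 43332*(-1/13836) = -3611/1153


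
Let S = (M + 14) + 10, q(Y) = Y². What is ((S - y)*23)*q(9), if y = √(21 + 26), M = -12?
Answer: 22356 - 1863*√47 ≈ 9583.9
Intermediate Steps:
y = √47 ≈ 6.8557
S = 12 (S = (-12 + 14) + 10 = 2 + 10 = 12)
((S - y)*23)*q(9) = ((12 - √47)*23)*9² = (276 - 23*√47)*81 = 22356 - 1863*√47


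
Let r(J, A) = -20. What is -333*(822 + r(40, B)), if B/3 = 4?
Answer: -267066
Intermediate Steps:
B = 12 (B = 3*4 = 12)
-333*(822 + r(40, B)) = -333*(822 - 20) = -333*802 = -267066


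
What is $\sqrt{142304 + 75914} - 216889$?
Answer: $-216889 + \sqrt{218218} \approx -2.1642 \cdot 10^{5}$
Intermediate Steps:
$\sqrt{142304 + 75914} - 216889 = \sqrt{218218} - 216889 = -216889 + \sqrt{218218}$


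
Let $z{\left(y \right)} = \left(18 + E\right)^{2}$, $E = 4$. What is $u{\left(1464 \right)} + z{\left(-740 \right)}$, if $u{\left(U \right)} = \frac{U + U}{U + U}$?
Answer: $485$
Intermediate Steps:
$z{\left(y \right)} = 484$ ($z{\left(y \right)} = \left(18 + 4\right)^{2} = 22^{2} = 484$)
$u{\left(U \right)} = 1$ ($u{\left(U \right)} = \frac{2 U}{2 U} = 2 U \frac{1}{2 U} = 1$)
$u{\left(1464 \right)} + z{\left(-740 \right)} = 1 + 484 = 485$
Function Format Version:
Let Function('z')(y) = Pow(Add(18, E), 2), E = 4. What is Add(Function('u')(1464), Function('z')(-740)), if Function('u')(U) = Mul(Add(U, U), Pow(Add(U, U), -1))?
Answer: 485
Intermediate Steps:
Function('z')(y) = 484 (Function('z')(y) = Pow(Add(18, 4), 2) = Pow(22, 2) = 484)
Function('u')(U) = 1 (Function('u')(U) = Mul(Mul(2, U), Pow(Mul(2, U), -1)) = Mul(Mul(2, U), Mul(Rational(1, 2), Pow(U, -1))) = 1)
Add(Function('u')(1464), Function('z')(-740)) = Add(1, 484) = 485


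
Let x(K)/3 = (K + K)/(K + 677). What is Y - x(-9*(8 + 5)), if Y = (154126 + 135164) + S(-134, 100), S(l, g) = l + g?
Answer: 80992031/280 ≈ 2.8926e+5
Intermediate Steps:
x(K) = 6*K/(677 + K) (x(K) = 3*((K + K)/(K + 677)) = 3*((2*K)/(677 + K)) = 3*(2*K/(677 + K)) = 6*K/(677 + K))
S(l, g) = g + l
Y = 289256 (Y = (154126 + 135164) + (100 - 134) = 289290 - 34 = 289256)
Y - x(-9*(8 + 5)) = 289256 - 6*(-9*(8 + 5))/(677 - 9*(8 + 5)) = 289256 - 6*(-9*13)/(677 - 9*13) = 289256 - 6*(-117)/(677 - 117) = 289256 - 6*(-117)/560 = 289256 - 1*(-351/280) = 289256 + 351/280 = 80992031/280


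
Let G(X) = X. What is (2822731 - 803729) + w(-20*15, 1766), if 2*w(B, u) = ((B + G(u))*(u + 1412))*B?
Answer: -696823198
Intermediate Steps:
w(B, u) = B*(1412 + u)*(B + u)/2 (w(B, u) = (((B + u)*(u + 1412))*B)/2 = (((B + u)*(1412 + u))*B)/2 = (((1412 + u)*(B + u))*B)/2 = (B*(1412 + u)*(B + u))/2 = B*(1412 + u)*(B + u)/2)
(2822731 - 803729) + w(-20*15, 1766) = (2822731 - 803729) + (-20*15)*(1766² + 1412*(-20*15) + 1412*1766 - 20*15*1766)/2 = 2019002 + (½)*(-300)*(3118756 + 1412*(-300) + 2493592 - 300*1766) = 2019002 + (½)*(-300)*(3118756 - 423600 + 2493592 - 529800) = 2019002 + (½)*(-300)*4658948 = 2019002 - 698842200 = -696823198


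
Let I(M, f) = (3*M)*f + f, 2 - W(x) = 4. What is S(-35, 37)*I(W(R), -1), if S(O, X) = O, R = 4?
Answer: -175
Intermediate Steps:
W(x) = -2 (W(x) = 2 - 1*4 = 2 - 4 = -2)
I(M, f) = f + 3*M*f (I(M, f) = 3*M*f + f = f + 3*M*f)
S(-35, 37)*I(W(R), -1) = -(-35)*(1 + 3*(-2)) = -(-35)*(1 - 6) = -(-35)*(-5) = -35*5 = -175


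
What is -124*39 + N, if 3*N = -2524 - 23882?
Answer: -13638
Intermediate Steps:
N = -8802 (N = (-2524 - 23882)/3 = (⅓)*(-26406) = -8802)
-124*39 + N = -124*39 - 8802 = -4836 - 8802 = -13638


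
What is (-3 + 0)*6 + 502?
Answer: 484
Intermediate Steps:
(-3 + 0)*6 + 502 = -3*6 + 502 = -18 + 502 = 484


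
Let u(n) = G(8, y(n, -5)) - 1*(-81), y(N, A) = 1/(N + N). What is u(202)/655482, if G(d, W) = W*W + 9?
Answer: 14689441/106985150112 ≈ 0.00013730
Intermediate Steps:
y(N, A) = 1/(2*N)
G(d, W) = 9 + W² (G(d, W) = W² + 9 = 9 + W²)
u(n) = 90 + 1/(4*n²) (u(n) = (9 + (1/(2*n))²) - 1*(-81) = (9 + 1/(4*n²)) + 81 = 90 + 1/(4*n²))
u(202)/655482 = (90 + (¼)/202²)/655482 = (90 + (¼)*(1/40804))*(1/655482) = (90 + 1/163216)*(1/655482) = (14689441/163216)*(1/655482) = 14689441/106985150112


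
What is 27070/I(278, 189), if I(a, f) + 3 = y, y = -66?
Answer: -27070/69 ≈ -392.32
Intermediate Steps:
I(a, f) = -69 (I(a, f) = -3 - 66 = -69)
27070/I(278, 189) = 27070/(-69) = 27070*(-1/69) = -27070/69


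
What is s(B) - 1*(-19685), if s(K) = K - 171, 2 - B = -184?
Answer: 19700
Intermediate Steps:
B = 186 (B = 2 - 1*(-184) = 2 + 184 = 186)
s(K) = -171 + K
s(B) - 1*(-19685) = (-171 + 186) - 1*(-19685) = 15 + 19685 = 19700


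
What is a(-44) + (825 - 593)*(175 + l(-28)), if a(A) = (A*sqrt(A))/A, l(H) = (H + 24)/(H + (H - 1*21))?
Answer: 3127128/77 + 2*I*sqrt(11) ≈ 40612.0 + 6.6332*I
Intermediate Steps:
l(H) = (24 + H)/(-21 + 2*H) (l(H) = (24 + H)/(H + (H - 21)) = (24 + H)/(H + (-21 + H)) = (24 + H)/(-21 + 2*H))
a(A) = sqrt(A) (a(A) = A**(3/2)/A = sqrt(A))
a(-44) + (825 - 593)*(175 + l(-28)) = sqrt(-44) + (825 - 593)*(175 + (24 - 28)/(-21 + 2*(-28))) = 2*I*sqrt(11) + 232*(175 - 4/(-21 - 56)) = 2*I*sqrt(11) + 232*(175 - 4/(-77)) = 2*I*sqrt(11) + 232*(175 - 1/77*(-4)) = 2*I*sqrt(11) + 232*(175 + 4/77) = 2*I*sqrt(11) + 232*(13479/77) = 2*I*sqrt(11) + 3127128/77 = 3127128/77 + 2*I*sqrt(11)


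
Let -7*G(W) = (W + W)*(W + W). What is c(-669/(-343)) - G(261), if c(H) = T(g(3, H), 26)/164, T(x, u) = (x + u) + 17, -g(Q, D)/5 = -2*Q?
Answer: 44687887/1148 ≈ 38927.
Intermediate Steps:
g(Q, D) = 10*Q (g(Q, D) = -(-10)*Q = 10*Q)
T(x, u) = 17 + u + x (T(x, u) = (u + x) + 17 = 17 + u + x)
c(H) = 73/164 (c(H) = (17 + 26 + 10*3)/164 = (17 + 26 + 30)*(1/164) = 73*(1/164) = 73/164)
G(W) = -4*W²/7 (G(W) = -(W + W)*(W + W)/7 = -2*W*2*W/7 = -4*W²/7)
c(-669/(-343)) - G(261) = 73/164 - (-4)*261²/7 = 73/164 - (-4)*68121/7 = 73/164 - 1*(-272484/7) = 73/164 + 272484/7 = 44687887/1148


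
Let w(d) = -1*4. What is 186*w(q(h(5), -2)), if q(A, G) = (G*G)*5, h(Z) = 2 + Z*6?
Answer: -744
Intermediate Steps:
h(Z) = 2 + 6*Z
q(A, G) = 5*G**2 (q(A, G) = G**2*5 = 5*G**2)
w(d) = -4
186*w(q(h(5), -2)) = 186*(-4) = -744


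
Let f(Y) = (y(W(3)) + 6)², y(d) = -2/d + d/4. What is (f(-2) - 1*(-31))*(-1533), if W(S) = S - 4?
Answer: -2233581/16 ≈ -1.3960e+5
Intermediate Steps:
W(S) = -4 + S
y(d) = -2/d + d/4 (y(d) = -2/d + d*(¼) = -2/d + d/4)
f(Y) = 961/16 (f(Y) = ((-2/(-4 + 3) + (-4 + 3)/4) + 6)² = ((-2/(-1) + (¼)*(-1)) + 6)² = ((-2*(-1) - ¼) + 6)² = ((2 - ¼) + 6)² = (7/4 + 6)² = (31/4)² = 961/16)
(f(-2) - 1*(-31))*(-1533) = (961/16 - 1*(-31))*(-1533) = (961/16 + 31)*(-1533) = (1457/16)*(-1533) = -2233581/16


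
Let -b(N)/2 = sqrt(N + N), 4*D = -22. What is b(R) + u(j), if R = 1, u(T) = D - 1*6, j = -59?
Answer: -23/2 - 2*sqrt(2) ≈ -14.328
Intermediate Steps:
D = -11/2 (D = (1/4)*(-22) = -11/2 ≈ -5.5000)
u(T) = -23/2 (u(T) = -11/2 - 1*6 = -11/2 - 6 = -23/2)
b(N) = -2*sqrt(2)*sqrt(N) (b(N) = -2*sqrt(N + N) = -2*sqrt(2)*sqrt(N))
b(R) + u(j) = -2*sqrt(2)*sqrt(1) - 23/2 = -2*sqrt(2)*1 - 23/2 = -2*sqrt(2) - 23/2 = -23/2 - 2*sqrt(2)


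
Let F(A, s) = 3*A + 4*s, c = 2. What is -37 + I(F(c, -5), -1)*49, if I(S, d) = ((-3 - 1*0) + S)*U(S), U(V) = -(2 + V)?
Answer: -10033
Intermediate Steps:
U(V) = -2 - V
I(S, d) = (-3 + S)*(-2 - S) (I(S, d) = ((-3 - 1*0) + S)*(-2 - S) = ((-3 + 0) + S)*(-2 - S) = (-3 + S)*(-2 - S))
-37 + I(F(c, -5), -1)*49 = -37 + (6 + (3*2 + 4*(-5)) - (3*2 + 4*(-5))²)*49 = -37 + (6 + (6 - 20) - (6 - 20)²)*49 = -37 + (6 - 14 - 1*(-14)²)*49 = -37 + (6 - 14 - 1*196)*49 = -37 + (6 - 14 - 196)*49 = -37 - 204*49 = -37 - 9996 = -10033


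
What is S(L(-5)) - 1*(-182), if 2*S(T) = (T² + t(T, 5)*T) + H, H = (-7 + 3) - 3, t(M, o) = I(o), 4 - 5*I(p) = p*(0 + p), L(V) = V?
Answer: 403/2 ≈ 201.50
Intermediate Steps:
I(p) = ⅘ - p²/5 (I(p) = ⅘ - p*(0 + p)/5 = ⅘ - p*p/5 = ⅘ - p²/5)
t(M, o) = ⅘ - o²/5
H = -7 (H = -4 - 3 = -7)
S(T) = -7/2 + T²/2 - 21*T/10 (S(T) = ((T² + (⅘ - ⅕*5²)*T) - 7)/2 = ((T² + (⅘ - ⅕*25)*T) - 7)/2 = ((T² + (⅘ - 5)*T) - 7)/2 = ((T² - 21*T/5) - 7)/2 = (-7 + T² - 21*T/5)/2 = -7/2 + T²/2 - 21*T/10)
S(L(-5)) - 1*(-182) = (-7/2 + (½)*(-5)² - 21/10*(-5)) - 1*(-182) = (-7/2 + (½)*25 + 21/2) + 182 = (-7/2 + 25/2 + 21/2) + 182 = 39/2 + 182 = 403/2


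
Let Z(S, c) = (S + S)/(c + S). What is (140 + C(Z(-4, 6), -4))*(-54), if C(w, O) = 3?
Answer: -7722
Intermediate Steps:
Z(S, c) = 2*S/(S + c) (Z(S, c) = (2*S)/(S + c) = 2*S/(S + c))
(140 + C(Z(-4, 6), -4))*(-54) = (140 + 3)*(-54) = 143*(-54) = -7722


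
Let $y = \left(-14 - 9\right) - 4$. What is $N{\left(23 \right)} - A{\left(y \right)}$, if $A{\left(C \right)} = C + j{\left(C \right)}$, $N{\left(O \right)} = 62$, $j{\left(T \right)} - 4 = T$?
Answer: $112$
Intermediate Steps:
$j{\left(T \right)} = 4 + T$
$y = -27$ ($y = -23 - 4 = -27$)
$A{\left(C \right)} = 4 + 2 C$ ($A{\left(C \right)} = C + \left(4 + C\right) = 4 + 2 C$)
$N{\left(23 \right)} - A{\left(y \right)} = 62 - \left(4 + 2 \left(-27\right)\right) = 62 - \left(4 - 54\right) = 62 - -50 = 62 + 50 = 112$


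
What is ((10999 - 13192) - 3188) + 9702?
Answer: 4321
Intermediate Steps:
((10999 - 13192) - 3188) + 9702 = (-2193 - 3188) + 9702 = -5381 + 9702 = 4321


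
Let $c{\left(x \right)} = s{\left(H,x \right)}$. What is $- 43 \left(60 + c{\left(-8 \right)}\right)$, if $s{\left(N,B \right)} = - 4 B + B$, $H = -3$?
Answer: $-3612$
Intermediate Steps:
$s{\left(N,B \right)} = - 3 B$
$c{\left(x \right)} = - 3 x$
$- 43 \left(60 + c{\left(-8 \right)}\right) = - 43 \left(60 - -24\right) = - 43 \left(60 + 24\right) = \left(-43\right) 84 = -3612$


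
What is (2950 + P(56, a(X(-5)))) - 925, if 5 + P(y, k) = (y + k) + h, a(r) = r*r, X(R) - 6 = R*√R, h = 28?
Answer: 2015 - 60*I*√5 ≈ 2015.0 - 134.16*I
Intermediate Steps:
X(R) = 6 + R^(3/2) (X(R) = 6 + R*√R = 6 + R^(3/2))
a(r) = r²
P(y, k) = 23 + k + y (P(y, k) = -5 + ((y + k) + 28) = -5 + ((k + y) + 28) = -5 + (28 + k + y) = 23 + k + y)
(2950 + P(56, a(X(-5)))) - 925 = (2950 + (23 + (6 + (-5)^(3/2))² + 56)) - 925 = (2950 + (23 + (6 - 5*I*√5)² + 56)) - 925 = (2950 + (79 + (6 - 5*I*√5)²)) - 925 = (3029 + (6 - 5*I*√5)²) - 925 = 2104 + (6 - 5*I*√5)²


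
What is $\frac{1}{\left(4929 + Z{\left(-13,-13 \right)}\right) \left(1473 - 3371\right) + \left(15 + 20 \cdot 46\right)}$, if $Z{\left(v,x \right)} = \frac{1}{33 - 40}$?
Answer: $- \frac{7}{65478251} \approx -1.0691 \cdot 10^{-7}$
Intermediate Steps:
$Z{\left(v,x \right)} = - \frac{1}{7}$ ($Z{\left(v,x \right)} = \frac{1}{-7} = - \frac{1}{7}$)
$\frac{1}{\left(4929 + Z{\left(-13,-13 \right)}\right) \left(1473 - 3371\right) + \left(15 + 20 \cdot 46\right)} = \frac{1}{\left(4929 - \frac{1}{7}\right) \left(1473 - 3371\right) + \left(15 + 20 \cdot 46\right)} = \frac{1}{\frac{34502}{7} \left(-1898\right) + \left(15 + 920\right)} = \frac{1}{- \frac{65484796}{7} + 935} = \frac{1}{- \frac{65478251}{7}} = - \frac{7}{65478251}$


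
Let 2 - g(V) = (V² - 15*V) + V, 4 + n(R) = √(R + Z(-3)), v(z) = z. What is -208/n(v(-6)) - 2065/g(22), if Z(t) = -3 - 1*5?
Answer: 34453/870 + 104*I*√14/15 ≈ 39.601 + 25.942*I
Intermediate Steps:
Z(t) = -8 (Z(t) = -3 - 5 = -8)
n(R) = -4 + √(-8 + R) (n(R) = -4 + √(R - 8) = -4 + √(-8 + R))
g(V) = 2 - V² + 14*V (g(V) = 2 - ((V² - 15*V) + V) = 2 - (V² - 14*V) = 2 + (-V² + 14*V) = 2 - V² + 14*V)
-208/n(v(-6)) - 2065/g(22) = -208/(-4 + √(-8 - 6)) - 2065/(2 - 1*22² + 14*22) = -208/(-4 + √(-14)) - 2065/(2 - 1*484 + 308) = -208/(-4 + I*√14) - 2065/(2 - 484 + 308) = -208/(-4 + I*√14) - 2065/(-174) = -208/(-4 + I*√14) - 2065*(-1/174) = -208/(-4 + I*√14) + 2065/174 = 2065/174 - 208/(-4 + I*√14)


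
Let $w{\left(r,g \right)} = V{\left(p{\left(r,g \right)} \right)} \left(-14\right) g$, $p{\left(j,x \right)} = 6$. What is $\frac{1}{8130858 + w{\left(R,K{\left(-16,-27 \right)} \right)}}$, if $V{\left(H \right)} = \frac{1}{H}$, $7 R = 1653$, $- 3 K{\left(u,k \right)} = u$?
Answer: $\frac{9}{73177610} \approx 1.2299 \cdot 10^{-7}$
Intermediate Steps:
$K{\left(u,k \right)} = - \frac{u}{3}$
$R = \frac{1653}{7}$ ($R = \frac{1}{7} \cdot 1653 = \frac{1653}{7} \approx 236.14$)
$w{\left(r,g \right)} = - \frac{7 g}{3}$ ($w{\left(r,g \right)} = \frac{1}{6} \left(-14\right) g = - \frac{7 g}{3}$)
$\frac{1}{8130858 + w{\left(R,K{\left(-16,-27 \right)} \right)}} = \frac{1}{8130858 - \frac{7 \left(\left(- \frac{1}{3}\right) \left(-16\right)\right)}{3}} = \frac{1}{8130858 - \frac{112}{9}} = \frac{1}{\frac{73177610}{9}} = \frac{9}{73177610}$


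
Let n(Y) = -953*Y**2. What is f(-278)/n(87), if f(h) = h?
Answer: 278/7213257 ≈ 3.8540e-5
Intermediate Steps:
f(-278)/n(87) = -278/((-953*87**2)) = -278/((-953*7569)) = -278/(-7213257) = -278*(-1/7213257) = 278/7213257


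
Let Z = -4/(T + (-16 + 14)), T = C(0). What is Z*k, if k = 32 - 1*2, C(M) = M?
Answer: 60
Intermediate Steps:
T = 0
k = 30 (k = 32 - 2 = 30)
Z = 2 (Z = -4/(0 + (-16 + 14)) = -4/(0 - 2) = -4/(-2) = -4*(-½) = 2)
Z*k = 2*30 = 60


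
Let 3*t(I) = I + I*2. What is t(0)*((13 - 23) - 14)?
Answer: 0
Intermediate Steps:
t(I) = I (t(I) = (I + I*2)/3 = (I + 2*I)/3 = (3*I)/3 = I)
t(0)*((13 - 23) - 14) = 0*((13 - 23) - 14) = 0*(-10 - 14) = 0*(-24) = 0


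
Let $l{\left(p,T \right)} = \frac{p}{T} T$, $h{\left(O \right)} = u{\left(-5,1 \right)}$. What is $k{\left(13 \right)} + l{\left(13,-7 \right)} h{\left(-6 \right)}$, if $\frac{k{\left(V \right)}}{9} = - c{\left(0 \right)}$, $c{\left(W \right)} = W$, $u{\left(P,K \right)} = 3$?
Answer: $39$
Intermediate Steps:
$h{\left(O \right)} = 3$
$l{\left(p,T \right)} = p$
$k{\left(V \right)} = 0$ ($k{\left(V \right)} = 9 \left(\left(-1\right) 0\right) = 9 \cdot 0 = 0$)
$k{\left(13 \right)} + l{\left(13,-7 \right)} h{\left(-6 \right)} = 0 + 13 \cdot 3 = 0 + 39 = 39$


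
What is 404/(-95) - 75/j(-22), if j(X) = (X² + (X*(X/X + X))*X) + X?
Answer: -1304161/307230 ≈ -4.2449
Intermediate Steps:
j(X) = X + X² + X²*(1 + X) (j(X) = (X² + (X*(1 + X))*X) + X = (X² + X²*(1 + X)) + X = X + X² + X²*(1 + X))
404/(-95) - 75/j(-22) = 404/(-95) - 75*(-1/(22*(1 + (-22)² + 2*(-22)))) = 404*(-1/95) - 75*(-1/(22*(1 + 484 - 44))) = -404/95 - 75/((-22*441)) = -404/95 - 75/(-9702) = -404/95 - 75*(-1/9702) = -404/95 + 25/3234 = -1304161/307230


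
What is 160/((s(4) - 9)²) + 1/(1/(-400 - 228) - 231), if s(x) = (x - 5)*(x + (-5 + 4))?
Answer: 1445038/1305621 ≈ 1.1068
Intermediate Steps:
s(x) = (-1 + x)*(-5 + x) (s(x) = (-5 + x)*(x - 1) = (-5 + x)*(-1 + x) = (-1 + x)*(-5 + x))
160/((s(4) - 9)²) + 1/(1/(-400 - 228) - 231) = 160/(((5 + 4² - 6*4) - 9)²) + 1/(1/(-400 - 228) - 231) = 160/(((5 + 16 - 24) - 9)²) + 1/(1/(-628) - 231) = 160/((-3 - 9)²) + 1/(-1/628 - 231) = 160/((-12)²) + 1/(-145069/628) = 160/144 - 628/145069 = 160*(1/144) - 628/145069 = 10/9 - 628/145069 = 1445038/1305621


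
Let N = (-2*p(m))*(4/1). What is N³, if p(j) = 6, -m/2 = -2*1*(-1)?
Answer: -110592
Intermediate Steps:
m = -4 (m = -2*(-2*1)*(-1) = -(-4)*(-1) = -2*2 = -4)
N = -48 (N = (-2*6)*(4/1) = -48 ≈ -48.000)
N³ = (-48)³ = -110592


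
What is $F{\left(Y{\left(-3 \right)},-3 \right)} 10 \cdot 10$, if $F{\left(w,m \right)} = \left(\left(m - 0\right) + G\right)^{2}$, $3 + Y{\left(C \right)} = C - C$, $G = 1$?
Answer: $400$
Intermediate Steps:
$Y{\left(C \right)} = -3$ ($Y{\left(C \right)} = -3 + \left(C - C\right) = -3 + 0 = -3$)
$F{\left(w,m \right)} = \left(1 + m\right)^{2}$ ($F{\left(w,m \right)} = \left(\left(m - 0\right) + 1\right)^{2} = \left(\left(m + 0\right) + 1\right)^{2} = \left(m + 1\right)^{2} = \left(1 + m\right)^{2}$)
$F{\left(Y{\left(-3 \right)},-3 \right)} 10 \cdot 10 = \left(1 - 3\right)^{2} \cdot 10 \cdot 10 = \left(-2\right)^{2} \cdot 10 \cdot 10 = 4 \cdot 10 \cdot 10 = 40 \cdot 10 = 400$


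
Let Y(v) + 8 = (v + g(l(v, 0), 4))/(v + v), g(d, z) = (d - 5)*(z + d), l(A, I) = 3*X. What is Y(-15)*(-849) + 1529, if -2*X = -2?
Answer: 75003/10 ≈ 7500.3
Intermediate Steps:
X = 1 (X = -1/2*(-2) = 1)
l(A, I) = 3 (l(A, I) = 3*1 = 3)
g(d, z) = (-5 + d)*(d + z)
Y(v) = -8 + (-14 + v)/(2*v) (Y(v) = -8 + (v + (3**2 - 5*3 - 5*4 + 3*4))/(v + v) = -8 + (v + (9 - 15 - 20 + 12))/((2*v)) = -8 + (v - 14)*(1/(2*v)) = -8 + (-14 + v)*(1/(2*v)) = -8 + (-14 + v)/(2*v))
Y(-15)*(-849) + 1529 = (-15/2 - 7/(-15))*(-849) + 1529 = (-15/2 - 7*(-1/15))*(-849) + 1529 = (-15/2 + 7/15)*(-849) + 1529 = -211/30*(-849) + 1529 = 59713/10 + 1529 = 75003/10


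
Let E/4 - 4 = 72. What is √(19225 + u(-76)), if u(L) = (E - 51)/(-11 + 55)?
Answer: 3*√8547/2 ≈ 138.68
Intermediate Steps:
E = 304 (E = 16 + 4*72 = 16 + 288 = 304)
u(L) = 23/4 (u(L) = (304 - 51)/(-11 + 55) = 253/44 = 253*(1/44) = 23/4)
√(19225 + u(-76)) = √(19225 + 23/4) = √(76923/4) = 3*√8547/2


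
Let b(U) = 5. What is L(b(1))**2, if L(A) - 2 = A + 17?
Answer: 576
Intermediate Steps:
L(A) = 19 + A (L(A) = 2 + (A + 17) = 2 + (17 + A) = 19 + A)
L(b(1))**2 = (19 + 5)**2 = 24**2 = 576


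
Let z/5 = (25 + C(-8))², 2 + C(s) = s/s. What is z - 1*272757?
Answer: -269877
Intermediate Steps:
C(s) = -1 (C(s) = -2 + s/s = -2 + 1 = -1)
z = 2880 (z = 5*(25 - 1)² = 5*24² = 5*576 = 2880)
z - 1*272757 = 2880 - 1*272757 = 2880 - 272757 = -269877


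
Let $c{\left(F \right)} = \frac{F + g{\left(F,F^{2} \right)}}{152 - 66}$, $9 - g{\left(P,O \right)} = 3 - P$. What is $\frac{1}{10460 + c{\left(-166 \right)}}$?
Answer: $\frac{43}{449617} \approx 9.5637 \cdot 10^{-5}$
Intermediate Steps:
$g{\left(P,O \right)} = 6 + P$ ($g{\left(P,O \right)} = 9 - \left(3 - P\right) = 9 + \left(-3 + P\right) = 6 + P$)
$c{\left(F \right)} = \frac{3}{43} + \frac{F}{43}$ ($c{\left(F \right)} = \frac{F + \left(6 + F\right)}{152 - 66} = \frac{6 + 2 F}{86} = \left(6 + 2 F\right) \frac{1}{86} = \frac{3}{43} + \frac{F}{43}$)
$\frac{1}{10460 + c{\left(-166 \right)}} = \frac{1}{10460 + \left(\frac{3}{43} + \frac{1}{43} \left(-166\right)\right)} = \frac{1}{10460 + \left(\frac{3}{43} - \frac{166}{43}\right)} = \frac{1}{10460 - \frac{163}{43}} = \frac{1}{\frac{449617}{43}} = \frac{43}{449617}$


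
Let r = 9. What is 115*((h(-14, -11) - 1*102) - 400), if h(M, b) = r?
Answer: -56695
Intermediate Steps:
h(M, b) = 9
115*((h(-14, -11) - 1*102) - 400) = 115*((9 - 1*102) - 400) = 115*((9 - 102) - 400) = 115*(-93 - 400) = 115*(-493) = -56695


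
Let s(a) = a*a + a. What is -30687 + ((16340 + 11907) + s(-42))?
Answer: -718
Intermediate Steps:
s(a) = a + a**2 (s(a) = a**2 + a = a + a**2)
-30687 + ((16340 + 11907) + s(-42)) = -30687 + ((16340 + 11907) - 42*(1 - 42)) = -30687 + (28247 - 42*(-41)) = -30687 + (28247 + 1722) = -30687 + 29969 = -718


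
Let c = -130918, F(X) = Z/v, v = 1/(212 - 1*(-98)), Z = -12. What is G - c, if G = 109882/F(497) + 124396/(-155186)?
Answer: 609357973237/4655580 ≈ 1.3089e+5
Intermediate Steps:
v = 1/310 (v = 1/(212 + 98) = 1/310 ≈ 0.0032258)
F(X) = -3720 (F(X) = -12/1/310 = -12*310 = -3720)
G = -141249203/4655580 (G = 109882/(-3720) + 124396/(-155186) = 109882*(-1/3720) + 124396*(-1/155186) = -54941/1860 - 62198/77593 = -141249203/4655580 ≈ -30.340)
G - c = -141249203/4655580 - 1*(-130918) = -141249203/4655580 + 130918 = 609357973237/4655580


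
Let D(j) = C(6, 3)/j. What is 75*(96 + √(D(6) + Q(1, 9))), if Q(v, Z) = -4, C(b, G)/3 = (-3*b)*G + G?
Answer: 7200 + 75*I*√118/2 ≈ 7200.0 + 407.35*I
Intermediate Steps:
C(b, G) = 3*G - 9*G*b (C(b, G) = 3*((-3*b)*G + G) = 3*(-3*G*b + G) = 3*(G - 3*G*b) = 3*G - 9*G*b)
D(j) = -153/j (D(j) = (3*3*(1 - 3*6))/j = (3*3*(1 - 18))/j = (3*3*(-17))/j = -153/j)
75*(96 + √(D(6) + Q(1, 9))) = 75*(96 + √(-153/6 - 4)) = 75*(96 + √(-153*⅙ - 4)) = 75*(96 + √(-51/2 - 4)) = 75*(96 + √(-59/2)) = 75*(96 + I*√118/2) = 7200 + 75*I*√118/2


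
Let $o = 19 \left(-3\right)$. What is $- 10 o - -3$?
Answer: $573$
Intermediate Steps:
$o = -57$
$- 10 o - -3 = \left(-10\right) \left(-57\right) - -3 = 570 + \left(-3 + 6\right) = 570 + 3 = 573$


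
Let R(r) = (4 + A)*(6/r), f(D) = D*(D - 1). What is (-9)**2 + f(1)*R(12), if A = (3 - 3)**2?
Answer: 81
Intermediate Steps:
f(D) = D*(-1 + D)
A = 0 (A = 0**2 = 0)
R(r) = 24/r (R(r) = (4 + 0)*(6/r) = 4*(6/r) = 24/r)
(-9)**2 + f(1)*R(12) = (-9)**2 + (1*(-1 + 1))*(24/12) = 81 + (1*0)*(24*(1/12)) = 81 + 0*2 = 81 + 0 = 81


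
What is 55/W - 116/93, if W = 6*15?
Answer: -355/558 ≈ -0.63620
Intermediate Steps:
W = 90
55/W - 116/93 = 55/90 - 116/93 = 55*(1/90) - 116*1/93 = 11/18 - 116/93 = -355/558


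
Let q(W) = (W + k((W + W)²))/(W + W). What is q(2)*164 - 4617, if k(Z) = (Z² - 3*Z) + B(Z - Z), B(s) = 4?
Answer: 4157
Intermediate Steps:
k(Z) = 4 + Z² - 3*Z (k(Z) = (Z² - 3*Z) + 4 = 4 + Z² - 3*Z)
q(W) = (4 + W - 12*W² + 16*W⁴)/(2*W) (q(W) = (W + (4 + ((W + W)²)² - 3*(W + W)²))/(W + W) = (W + (4 + ((2*W)²)² - 3*4*W²))/((2*W)) = (W + (4 + (4*W²)² - 12*W²))*(1/(2*W)) = (W + (4 + 16*W⁴ - 12*W²))*(1/(2*W)) = (W + (4 - 12*W² + 16*W⁴))*(1/(2*W)) = (4 + W - 12*W² + 16*W⁴)*(1/(2*W)) = (4 + W - 12*W² + 16*W⁴)/(2*W))
q(2)*164 - 4617 = (½ - 6*2 + 2/2 + 8*2³)*164 - 4617 = (½ - 12 + 2*(½) + 8*8)*164 - 4617 = (½ - 12 + 1 + 64)*164 - 4617 = (107/2)*164 - 4617 = 8774 - 4617 = 4157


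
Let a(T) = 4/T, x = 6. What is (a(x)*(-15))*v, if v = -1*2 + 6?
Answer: -40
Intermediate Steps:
v = 4 (v = -2 + 6 = 4)
(a(x)*(-15))*v = ((4/6)*(-15))*4 = ((4*(⅙))*(-15))*4 = ((⅔)*(-15))*4 = -10*4 = -40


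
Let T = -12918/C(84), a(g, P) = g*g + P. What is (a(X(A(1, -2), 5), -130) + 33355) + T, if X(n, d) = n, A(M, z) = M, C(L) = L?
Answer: 463011/14 ≈ 33072.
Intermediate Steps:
a(g, P) = P + g**2 (a(g, P) = g**2 + P = P + g**2)
T = -2153/14 (T = -12918/84 = -12918*1/84 = -2153/14 ≈ -153.79)
(a(X(A(1, -2), 5), -130) + 33355) + T = ((-130 + 1**2) + 33355) - 2153/14 = ((-130 + 1) + 33355) - 2153/14 = (-129 + 33355) - 2153/14 = 33226 - 2153/14 = 463011/14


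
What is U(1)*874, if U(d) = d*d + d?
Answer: 1748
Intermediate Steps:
U(d) = d + d**2 (U(d) = d**2 + d = d + d**2)
U(1)*874 = (1*(1 + 1))*874 = (1*2)*874 = 2*874 = 1748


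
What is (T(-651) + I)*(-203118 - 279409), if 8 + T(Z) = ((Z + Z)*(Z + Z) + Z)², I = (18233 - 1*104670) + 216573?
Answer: -1385581105739600799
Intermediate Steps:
I = 130136 (I = (18233 - 104670) + 216573 = -86437 + 216573 = 130136)
T(Z) = -8 + (Z + 4*Z²)² (T(Z) = -8 + ((Z + Z)*(Z + Z) + Z)² = -8 + ((2*Z)*(2*Z) + Z)² = -8 + (4*Z² + Z)² = -8 + (Z + 4*Z²)²)
(T(-651) + I)*(-203118 - 279409) = ((-8 + (-651)²*(1 + 4*(-651))²) + 130136)*(-203118 - 279409) = ((-8 + 423801*(1 - 2604)²) + 130136)*(-482527) = ((-8 + 423801*(-2603)²) + 130136)*(-482527) = ((-8 + 423801*6775609) + 130136)*(-482527) = ((-8 + 2871509869809) + 130136)*(-482527) = (2871509869801 + 130136)*(-482527) = 2871509999937*(-482527) = -1385581105739600799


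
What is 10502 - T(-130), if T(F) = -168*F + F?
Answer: -11208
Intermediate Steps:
T(F) = -167*F
10502 - T(-130) = 10502 - (-167)*(-130) = 10502 - 1*21710 = 10502 - 21710 = -11208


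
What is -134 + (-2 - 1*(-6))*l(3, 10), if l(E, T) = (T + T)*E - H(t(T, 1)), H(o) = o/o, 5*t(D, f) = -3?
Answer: 102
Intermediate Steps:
t(D, f) = -⅗ (t(D, f) = (⅕)*(-3) = -⅗)
H(o) = 1
l(E, T) = -1 + 2*E*T (l(E, T) = (T + T)*E - 1*1 = (2*T)*E - 1 = 2*E*T - 1 = -1 + 2*E*T)
-134 + (-2 - 1*(-6))*l(3, 10) = -134 + (-2 - 1*(-6))*(-1 + 2*3*10) = -134 + (-2 + 6)*(-1 + 60) = -134 + 4*59 = -134 + 236 = 102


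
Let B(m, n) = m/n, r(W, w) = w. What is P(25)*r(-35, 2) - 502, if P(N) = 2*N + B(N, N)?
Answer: -400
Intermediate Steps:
P(N) = 1 + 2*N (P(N) = 2*N + N/N = 2*N + 1 = 1 + 2*N)
P(25)*r(-35, 2) - 502 = (1 + 2*25)*2 - 502 = (1 + 50)*2 - 502 = 51*2 - 502 = 102 - 502 = -400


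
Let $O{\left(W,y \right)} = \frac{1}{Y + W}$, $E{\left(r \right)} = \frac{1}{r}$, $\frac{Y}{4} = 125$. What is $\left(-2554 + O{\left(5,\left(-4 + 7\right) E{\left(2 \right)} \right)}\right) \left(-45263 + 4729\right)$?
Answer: $\frac{52279496646}{505} \approx 1.0352 \cdot 10^{8}$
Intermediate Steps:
$Y = 500$ ($Y = 4 \cdot 125 = 500$)
$O{\left(W,y \right)} = \frac{1}{500 + W}$
$\left(-2554 + O{\left(5,\left(-4 + 7\right) E{\left(2 \right)} \right)}\right) \left(-45263 + 4729\right) = \left(-2554 + \frac{1}{500 + 5}\right) \left(-45263 + 4729\right) = \left(-2554 + \frac{1}{505}\right) \left(-40534\right) = \left(- \frac{1289769}{505}\right) \left(-40534\right) = \frac{52279496646}{505}$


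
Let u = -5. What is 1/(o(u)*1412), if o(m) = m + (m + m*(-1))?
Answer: -1/7060 ≈ -0.00014164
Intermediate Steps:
o(m) = m (o(m) = m + (m - m) = m + 0 = m)
1/(o(u)*1412) = 1/(-5*1412) = 1/(-7060) = -1/7060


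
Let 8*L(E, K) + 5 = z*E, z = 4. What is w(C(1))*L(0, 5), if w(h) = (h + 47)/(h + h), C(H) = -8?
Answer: 195/128 ≈ 1.5234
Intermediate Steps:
w(h) = (47 + h)/(2*h) (w(h) = (47 + h)/((2*h)) = (47 + h)*(1/(2*h)) = (47 + h)/(2*h))
L(E, K) = -5/8 + E/2 (L(E, K) = -5/8 + (4*E)/8 = -5/8 + E/2)
w(C(1))*L(0, 5) = ((½)*(47 - 8)/(-8))*(-5/8 + (½)*0) = ((½)*(-⅛)*39)*(-5/8 + 0) = -39/16*(-5/8) = 195/128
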